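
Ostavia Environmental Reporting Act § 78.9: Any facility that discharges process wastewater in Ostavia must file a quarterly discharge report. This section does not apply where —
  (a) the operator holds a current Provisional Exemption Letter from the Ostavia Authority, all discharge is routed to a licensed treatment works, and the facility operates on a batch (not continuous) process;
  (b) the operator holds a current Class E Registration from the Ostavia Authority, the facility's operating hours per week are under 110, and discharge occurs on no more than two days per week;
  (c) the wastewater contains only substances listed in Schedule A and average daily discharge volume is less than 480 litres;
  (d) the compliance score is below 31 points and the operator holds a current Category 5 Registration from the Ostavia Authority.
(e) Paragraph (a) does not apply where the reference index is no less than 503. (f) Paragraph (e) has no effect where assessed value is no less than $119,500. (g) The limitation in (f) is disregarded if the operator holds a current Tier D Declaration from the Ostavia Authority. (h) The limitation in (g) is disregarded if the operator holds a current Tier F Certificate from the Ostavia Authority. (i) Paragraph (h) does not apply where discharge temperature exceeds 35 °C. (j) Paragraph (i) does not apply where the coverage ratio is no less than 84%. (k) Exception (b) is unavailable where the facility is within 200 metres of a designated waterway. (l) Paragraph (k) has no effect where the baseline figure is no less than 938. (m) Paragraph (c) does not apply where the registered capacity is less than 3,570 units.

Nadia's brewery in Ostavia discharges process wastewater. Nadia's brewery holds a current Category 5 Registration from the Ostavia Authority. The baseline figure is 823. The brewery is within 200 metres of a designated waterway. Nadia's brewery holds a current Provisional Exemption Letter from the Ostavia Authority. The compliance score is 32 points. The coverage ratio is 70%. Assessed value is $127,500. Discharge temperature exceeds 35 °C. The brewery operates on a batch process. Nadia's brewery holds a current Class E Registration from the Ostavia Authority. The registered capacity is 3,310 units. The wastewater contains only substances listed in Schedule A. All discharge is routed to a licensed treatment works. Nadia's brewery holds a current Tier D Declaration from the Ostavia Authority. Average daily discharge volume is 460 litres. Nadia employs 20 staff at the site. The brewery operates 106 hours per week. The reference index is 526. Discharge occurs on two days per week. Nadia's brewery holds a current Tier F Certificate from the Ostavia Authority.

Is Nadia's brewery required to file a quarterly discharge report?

Yes — Nadia's brewery must file a quarterly discharge report.

All of (a)'s requirements are met (a current Provisional Exemption Letter is held; discharge is routed to a licensed treatment works; the facility operates on a batch process). Turning to paragraphs (e)–(j): (e) operates — the reference index is 526, meeting the 503 threshold. (f) is engaged (assessed value is $127,500, meeting the $119,500 threshold), but is itself disapplied by (g): (g) is engaged — a current Tier D Declaration is held. (h) is triggered (a current Tier F Certificate is held), but is displaced by (i): (i) is engaged — discharge temperature exceeds 35 °C. (j) is inapplicable (the coverage ratio is 70%, short of 84%), so (i) stands. So (a) is unavailable.
Exception (b) is satisfied on its face — a current Class E Registration is held; the facility's operating hours per week are 106, under the 110 limit; discharge occurs on no more than two days per week. Turning to paragraphs (k)–(l): (k) operates against (b): the brewery is within 200 m of a designated waterway. (l), which would lift (k), is not engaged — the baseline figure is 823, short of 938. So (b) is unavailable.
Exception (c): the wastewater is Schedule-A-only; average daily discharge volume is 460 litres, less than the 480 litres limit — every condition holds. But applying paragraph (m): (m) operates against (c): the registered capacity is 3,310 units, less than the 3,570 units limit. (c) is therefore removed.
Exception (d) fails — the compliance score is 32 points, not below 31 points.
No exception is made out. Nadia's brewery falls within the general rule.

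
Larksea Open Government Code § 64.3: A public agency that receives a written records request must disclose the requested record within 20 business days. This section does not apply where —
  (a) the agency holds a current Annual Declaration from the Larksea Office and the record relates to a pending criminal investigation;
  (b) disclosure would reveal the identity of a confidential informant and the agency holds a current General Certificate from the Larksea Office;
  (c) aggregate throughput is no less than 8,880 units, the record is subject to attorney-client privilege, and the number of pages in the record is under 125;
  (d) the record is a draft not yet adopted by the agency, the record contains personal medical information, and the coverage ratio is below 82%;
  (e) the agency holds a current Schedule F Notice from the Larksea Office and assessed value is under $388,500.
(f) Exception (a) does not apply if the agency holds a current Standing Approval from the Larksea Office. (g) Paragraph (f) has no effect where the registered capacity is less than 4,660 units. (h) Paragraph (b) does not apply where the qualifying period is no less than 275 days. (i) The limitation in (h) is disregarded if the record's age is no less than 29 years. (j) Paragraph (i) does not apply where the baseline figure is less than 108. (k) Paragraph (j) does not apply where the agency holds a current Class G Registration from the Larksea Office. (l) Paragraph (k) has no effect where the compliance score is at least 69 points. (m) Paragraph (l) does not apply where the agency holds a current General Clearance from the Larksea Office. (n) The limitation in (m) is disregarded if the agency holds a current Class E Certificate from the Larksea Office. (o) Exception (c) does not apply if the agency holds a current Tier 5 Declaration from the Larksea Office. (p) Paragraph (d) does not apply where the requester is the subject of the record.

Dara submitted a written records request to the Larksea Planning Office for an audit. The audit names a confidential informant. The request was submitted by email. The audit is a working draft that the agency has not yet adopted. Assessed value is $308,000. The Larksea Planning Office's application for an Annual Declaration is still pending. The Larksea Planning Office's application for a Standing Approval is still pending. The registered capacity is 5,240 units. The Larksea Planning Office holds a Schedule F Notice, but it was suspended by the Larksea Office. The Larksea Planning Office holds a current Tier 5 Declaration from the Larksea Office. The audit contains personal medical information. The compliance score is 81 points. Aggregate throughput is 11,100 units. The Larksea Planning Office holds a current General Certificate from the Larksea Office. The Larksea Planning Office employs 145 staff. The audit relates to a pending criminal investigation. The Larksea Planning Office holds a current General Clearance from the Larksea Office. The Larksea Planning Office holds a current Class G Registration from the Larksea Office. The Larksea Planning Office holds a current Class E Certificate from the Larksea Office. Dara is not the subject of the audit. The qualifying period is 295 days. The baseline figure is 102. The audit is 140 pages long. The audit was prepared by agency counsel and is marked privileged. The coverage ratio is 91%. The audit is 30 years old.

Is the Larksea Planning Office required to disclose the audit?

Yes — the Larksea Planning Office must disclose the audit.

Exception (a) requires that the agency holds a current Annual Declaration from the Larksea Office; but there is no Annual Declaration in force, so (a) is unavailable.
Exception (b): the audit names a confidential informant; a current General Certificate is held — every condition holds. However, paragraphs (h)–(n) must be considered: (h) operates — the qualifying period is 295 days, meeting the 275 days threshold. (i) applies (the record's age is 30 years, meeting the 29 years threshold), but is overridden by (j): (j) operates against (i): the baseline figure is 102, less than the 108 limit. (k) is triggered (a current Class G Registration is held), but is set aside by (l): (l) applies — the compliance score is 81 points, meeting the 69 points threshold. (m) is engaged (a current General Clearance is held), but is displaced by (n): (n) operates against (m): a current Class E Certificate is held. Exception (b) does not apply.
Exception (c) fails — the number of pages in the record is 140, not under 125.
Exception (d) requires that the coverage ratio is below 82%; but the coverage ratio is 91%, not below 82%, so (d) is unavailable.
Exception (e) fails — no current Schedule F Notice is held.
No exception is made out. the Larksea Planning Office falls within the general rule.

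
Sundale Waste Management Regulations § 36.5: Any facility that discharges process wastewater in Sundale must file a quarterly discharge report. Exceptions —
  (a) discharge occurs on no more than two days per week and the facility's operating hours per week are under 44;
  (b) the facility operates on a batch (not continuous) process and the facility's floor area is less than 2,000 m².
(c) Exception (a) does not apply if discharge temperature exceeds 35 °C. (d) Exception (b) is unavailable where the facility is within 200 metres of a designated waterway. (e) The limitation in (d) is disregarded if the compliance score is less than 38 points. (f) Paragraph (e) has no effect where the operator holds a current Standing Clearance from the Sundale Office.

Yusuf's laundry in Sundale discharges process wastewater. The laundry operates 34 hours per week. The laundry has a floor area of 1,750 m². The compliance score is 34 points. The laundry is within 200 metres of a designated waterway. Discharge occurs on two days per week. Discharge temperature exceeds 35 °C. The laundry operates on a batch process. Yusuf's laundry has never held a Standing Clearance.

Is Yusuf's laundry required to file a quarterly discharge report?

No — exception (b) applies; Yusuf's laundry is not required to file a quarterly discharge report.

All of (a)'s requirements are met (discharge occurs on no more than two days per week; the facility's operating hours per week are 34, under the 44 limit). But applying paragraph (c): (c) is engaged — discharge temperature exceeds 35 °C. (a) is therefore removed.
Exception (b) is satisfied on its face — the facility operates on a batch process; the facility's floor area is 1,750 m², less than the 2,000 m² limit. Under paragraphs (d)–(f): (d) is triggered (the laundry is within 200 m of a designated waterway), but is set aside by (e): (e) operates against (d): the compliance score is 34 points, less than the 38 points limit. (f), which would lift (e), is not engaged — no current Standing Clearance is held. So (b) applies.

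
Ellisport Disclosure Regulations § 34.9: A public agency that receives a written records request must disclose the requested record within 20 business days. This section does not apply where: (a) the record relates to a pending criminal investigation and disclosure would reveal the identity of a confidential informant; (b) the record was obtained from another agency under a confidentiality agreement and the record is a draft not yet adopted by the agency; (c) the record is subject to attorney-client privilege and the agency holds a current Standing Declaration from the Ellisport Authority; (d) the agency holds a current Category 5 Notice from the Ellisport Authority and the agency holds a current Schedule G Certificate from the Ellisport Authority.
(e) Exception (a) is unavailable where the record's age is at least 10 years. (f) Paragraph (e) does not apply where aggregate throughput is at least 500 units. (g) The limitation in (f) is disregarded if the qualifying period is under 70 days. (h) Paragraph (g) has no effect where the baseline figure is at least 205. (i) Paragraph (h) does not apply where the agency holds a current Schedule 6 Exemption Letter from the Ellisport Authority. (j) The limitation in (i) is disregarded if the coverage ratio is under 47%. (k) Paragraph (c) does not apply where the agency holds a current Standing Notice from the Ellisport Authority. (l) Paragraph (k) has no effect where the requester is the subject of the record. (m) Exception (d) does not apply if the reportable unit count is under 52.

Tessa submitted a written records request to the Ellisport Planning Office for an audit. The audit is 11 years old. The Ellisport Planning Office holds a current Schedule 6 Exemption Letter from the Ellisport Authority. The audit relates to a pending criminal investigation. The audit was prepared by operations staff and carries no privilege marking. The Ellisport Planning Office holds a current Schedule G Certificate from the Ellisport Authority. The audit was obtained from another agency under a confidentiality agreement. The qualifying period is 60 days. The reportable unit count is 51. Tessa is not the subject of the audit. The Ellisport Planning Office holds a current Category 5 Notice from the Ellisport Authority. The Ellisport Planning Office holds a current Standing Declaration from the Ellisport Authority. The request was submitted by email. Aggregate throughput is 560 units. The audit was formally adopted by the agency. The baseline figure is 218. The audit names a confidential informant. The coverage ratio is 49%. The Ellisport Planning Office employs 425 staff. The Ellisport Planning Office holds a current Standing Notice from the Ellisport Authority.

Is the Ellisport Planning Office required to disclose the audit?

Yes — the Ellisport Planning Office must disclose the audit.

Exception (a)'s conditions are all satisfied: the audit relates to a pending investigation; the audit names a confidential informant. However, paragraphs (e)–(j) must be considered: (e) is triggered — the record's age is 11 years, meeting the 10 years threshold. (f) would limit (e) — aggregate throughput is 560 units, meeting the 500 units threshold — but (g) sets (f) aside: (g) is triggered — the qualifying period is 60 days, under the 70 days limit. (h) is engaged (the baseline figure is 218, meeting the 205 threshold), but is itself disapplied by (i): (i) operates against (h): a current Schedule 6 Exemption Letter is held. (j), which would lift (i), does not operate here — the coverage ratio is 49%, not under 47%. So (a) is unavailable.
Exception (b) does not apply: the audit has been formally adopted.
Exception (c) does not apply: the audit carries no privilege marking.
Exception (d)'s conditions are all satisfied: a current Category 5 Notice is held; a current Schedule G Certificate is held. However, paragraph (m) must be considered: (m) operates against (d): the reportable unit count is 51, under the 52 limit. Exception (d) does not apply.
No exception is made out. the Ellisport Planning Office falls within the general rule.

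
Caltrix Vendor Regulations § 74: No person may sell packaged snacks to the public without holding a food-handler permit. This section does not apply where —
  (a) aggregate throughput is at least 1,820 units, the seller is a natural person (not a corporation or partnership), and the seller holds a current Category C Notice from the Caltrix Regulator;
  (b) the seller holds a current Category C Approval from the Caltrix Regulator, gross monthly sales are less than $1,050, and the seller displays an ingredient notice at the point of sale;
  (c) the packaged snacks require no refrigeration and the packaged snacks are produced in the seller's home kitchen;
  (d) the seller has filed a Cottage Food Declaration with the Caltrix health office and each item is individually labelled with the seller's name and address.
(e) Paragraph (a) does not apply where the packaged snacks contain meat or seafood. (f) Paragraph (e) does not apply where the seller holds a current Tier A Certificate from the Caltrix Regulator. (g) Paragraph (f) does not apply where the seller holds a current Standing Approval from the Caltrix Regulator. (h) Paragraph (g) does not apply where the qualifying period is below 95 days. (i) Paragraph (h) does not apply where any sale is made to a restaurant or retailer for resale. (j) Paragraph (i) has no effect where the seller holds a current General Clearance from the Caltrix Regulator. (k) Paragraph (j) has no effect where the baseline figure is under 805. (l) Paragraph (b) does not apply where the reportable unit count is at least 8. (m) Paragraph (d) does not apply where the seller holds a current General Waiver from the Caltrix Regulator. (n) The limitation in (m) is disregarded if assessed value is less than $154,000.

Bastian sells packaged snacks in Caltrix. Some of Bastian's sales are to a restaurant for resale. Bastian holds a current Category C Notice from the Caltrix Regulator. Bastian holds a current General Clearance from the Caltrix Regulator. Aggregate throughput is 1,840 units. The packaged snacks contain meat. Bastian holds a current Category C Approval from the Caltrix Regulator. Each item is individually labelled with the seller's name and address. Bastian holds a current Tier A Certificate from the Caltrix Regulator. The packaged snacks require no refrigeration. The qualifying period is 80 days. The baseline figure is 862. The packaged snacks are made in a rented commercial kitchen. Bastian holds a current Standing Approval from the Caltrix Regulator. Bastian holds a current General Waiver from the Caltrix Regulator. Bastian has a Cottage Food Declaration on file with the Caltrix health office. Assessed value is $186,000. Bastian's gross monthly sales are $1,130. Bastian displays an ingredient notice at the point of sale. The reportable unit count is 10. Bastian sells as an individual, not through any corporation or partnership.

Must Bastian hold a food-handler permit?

All of (a)'s requirements are met (aggregate throughput is 1,840 units, meeting the 1,820 units threshold; the seller is a natural person; a current Category C Notice is held). As to paragraphs (e)–(k): (e) would limit (a) — the packaged snacks contain meat — but (f) sets (e) aside: (f) operates against (e): a current Tier A Certificate is held. (g) would limit (f) — a current Standing Approval is held — but (h) sets (g) aside: (h) applies — the qualifying period is 80 days, below the 95 days limit. (i) would limit (h) — some sales are to a restaurant for resale — but (j) sets (i) aside: (j) is engaged — a current General Clearance is held. (k), which would lift (j), is not triggered — the baseline figure is 862, not under 805. (a) remains available.
Exception (b) does not apply: gross monthly sales are $1,130, not less than $1,050.
Exception (c) requires that the packaged snacks are produced in the seller's home kitchen; but the packaged snacks are made in a commercial kitchen, not a home kitchen, so (c) is unavailable.
All of (d)'s requirements are met (a Cottage Food Declaration is on file; items are individually labelled). Turning to paragraphs (m)–(n): (m) is engaged — a current General Waiver is held. (n) is not engaged (assessed value is $186,000, not less than $154,000), so (m) stands. (d) is therefore removed.

No — exception (a) applies; Bastian is not required to hold a food-handler permit.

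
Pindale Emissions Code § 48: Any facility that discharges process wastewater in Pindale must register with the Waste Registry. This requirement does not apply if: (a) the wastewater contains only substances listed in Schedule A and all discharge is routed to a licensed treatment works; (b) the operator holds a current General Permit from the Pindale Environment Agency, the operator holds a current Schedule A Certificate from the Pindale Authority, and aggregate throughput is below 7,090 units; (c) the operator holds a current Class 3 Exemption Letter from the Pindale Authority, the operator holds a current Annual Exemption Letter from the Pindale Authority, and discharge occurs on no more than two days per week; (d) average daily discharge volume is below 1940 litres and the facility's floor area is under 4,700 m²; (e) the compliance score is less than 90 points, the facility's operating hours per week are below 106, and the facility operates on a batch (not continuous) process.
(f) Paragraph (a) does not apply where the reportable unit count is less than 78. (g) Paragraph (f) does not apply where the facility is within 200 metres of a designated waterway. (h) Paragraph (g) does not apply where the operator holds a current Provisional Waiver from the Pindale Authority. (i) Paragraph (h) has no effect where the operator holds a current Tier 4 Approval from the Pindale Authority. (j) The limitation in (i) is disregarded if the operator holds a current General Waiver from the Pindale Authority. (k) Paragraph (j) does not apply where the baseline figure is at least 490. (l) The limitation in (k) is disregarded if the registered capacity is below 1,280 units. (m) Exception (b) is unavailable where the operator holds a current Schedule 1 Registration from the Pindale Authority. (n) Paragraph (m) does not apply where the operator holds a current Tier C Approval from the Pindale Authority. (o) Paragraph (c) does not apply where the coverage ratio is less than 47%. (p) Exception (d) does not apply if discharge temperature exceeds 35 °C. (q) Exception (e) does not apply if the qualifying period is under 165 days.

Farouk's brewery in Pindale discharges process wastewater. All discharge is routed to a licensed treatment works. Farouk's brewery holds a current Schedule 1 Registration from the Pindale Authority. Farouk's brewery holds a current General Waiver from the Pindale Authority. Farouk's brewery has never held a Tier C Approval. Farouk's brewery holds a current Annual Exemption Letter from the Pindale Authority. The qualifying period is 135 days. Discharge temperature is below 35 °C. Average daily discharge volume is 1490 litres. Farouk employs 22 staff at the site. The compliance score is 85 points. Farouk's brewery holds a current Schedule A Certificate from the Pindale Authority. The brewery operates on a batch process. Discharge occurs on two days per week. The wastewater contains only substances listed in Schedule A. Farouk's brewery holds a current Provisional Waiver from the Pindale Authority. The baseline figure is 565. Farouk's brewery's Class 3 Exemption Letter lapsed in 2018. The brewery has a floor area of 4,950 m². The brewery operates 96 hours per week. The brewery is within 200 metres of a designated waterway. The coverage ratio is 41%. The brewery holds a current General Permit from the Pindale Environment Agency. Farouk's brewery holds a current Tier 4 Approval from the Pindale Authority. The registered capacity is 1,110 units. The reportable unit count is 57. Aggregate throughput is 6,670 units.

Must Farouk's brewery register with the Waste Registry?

Yes — Farouk's brewery must register with the Waste Registry.

Exception (a): the wastewater is Schedule-A-only; discharge is routed to a licensed treatment works — every condition holds. However, paragraphs (f)–(l) must be considered: (f) operates against (a): the reportable unit count is 57, less than the 78 limit. (g) would limit (f) — the brewery is within 200 m of a designated waterway — but (h) sets (g) aside: (h) operates against (g): a current Provisional Waiver is held. (i) would limit (h) — a current Tier 4 Approval is held — but (j) sets (i) aside: (j) operates against (i): a current General Waiver is held. (k) applies (the baseline figure is 565, meeting the 490 threshold), but yields to (l): (l) is engaged — the registered capacity is 1,110 units, below the 1,280 units limit. So (a) is unavailable.
Exception (b): a current General Permit is held; a current Schedule A Certificate is held; aggregate throughput is 6,670 units, below the 7,090 units limit — every condition holds. But applying paragraphs (m)–(n): (m) operates against (b): a current Schedule 1 Registration is held. (n) is not engaged (the Tier C Approval is not current), so (m) stands. (b) is therefore removed.
Exception (c) requires that the operator holds a current Class 3 Exemption Letter from the Pindale Authority; but there is no Class 3 Exemption Letter in force, so (c) is unavailable.
Exception (d) requires that the facility's floor area is under 4,700 m²; but the facility's floor area is 4,950 m², not under 4,700 m², so (d) is unavailable.
Exception (e)'s conditions are all satisfied: the compliance score is 85 points, less than the 90 points limit; the facility's operating hours per week are 96, below the 106 limit; the facility operates on a batch process. But applying paragraph (q): (q) applies — the qualifying period is 135 days, under the 165 days limit. So (e) is unavailable.
No exception applies. The general rule governs.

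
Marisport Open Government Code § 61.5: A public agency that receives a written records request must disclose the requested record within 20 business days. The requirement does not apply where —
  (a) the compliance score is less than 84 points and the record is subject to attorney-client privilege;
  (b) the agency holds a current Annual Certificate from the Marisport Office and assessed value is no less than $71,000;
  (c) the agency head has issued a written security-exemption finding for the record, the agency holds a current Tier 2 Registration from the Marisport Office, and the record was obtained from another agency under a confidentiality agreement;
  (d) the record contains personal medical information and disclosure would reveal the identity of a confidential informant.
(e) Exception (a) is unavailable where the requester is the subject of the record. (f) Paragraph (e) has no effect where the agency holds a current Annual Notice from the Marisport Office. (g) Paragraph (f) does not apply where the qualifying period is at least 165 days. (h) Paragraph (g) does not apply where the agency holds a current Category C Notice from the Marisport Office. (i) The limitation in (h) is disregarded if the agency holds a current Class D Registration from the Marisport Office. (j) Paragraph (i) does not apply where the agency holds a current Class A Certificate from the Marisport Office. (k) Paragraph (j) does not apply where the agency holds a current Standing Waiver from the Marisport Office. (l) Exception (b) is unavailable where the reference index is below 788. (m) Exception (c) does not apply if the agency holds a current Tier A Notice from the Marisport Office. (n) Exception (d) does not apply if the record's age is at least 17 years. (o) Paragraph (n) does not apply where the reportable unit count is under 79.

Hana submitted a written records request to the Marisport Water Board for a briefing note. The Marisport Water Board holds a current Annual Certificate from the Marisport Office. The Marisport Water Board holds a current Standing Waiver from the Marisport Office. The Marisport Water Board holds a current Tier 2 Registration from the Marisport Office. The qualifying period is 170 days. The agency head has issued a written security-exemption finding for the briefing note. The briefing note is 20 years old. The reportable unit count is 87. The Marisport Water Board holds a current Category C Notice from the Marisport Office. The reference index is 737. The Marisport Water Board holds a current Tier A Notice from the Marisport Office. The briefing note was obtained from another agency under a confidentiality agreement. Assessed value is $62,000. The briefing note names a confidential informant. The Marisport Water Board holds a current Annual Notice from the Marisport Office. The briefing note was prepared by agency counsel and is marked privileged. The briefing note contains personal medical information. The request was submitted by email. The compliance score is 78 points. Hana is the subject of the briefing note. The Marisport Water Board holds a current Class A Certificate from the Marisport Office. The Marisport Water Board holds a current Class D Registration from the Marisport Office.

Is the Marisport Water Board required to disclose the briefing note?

Exception (a)'s conditions are all satisfied: the compliance score is 78 points, less than the 84 points limit; the briefing note is privileged. Turning to paragraphs (e)–(k): (e) operates against (a): Hana is the subject of the briefing note. (f) operates (a current Annual Notice is held), but is set aside by (g): (g) operates against (f): the qualifying period is 170 days, meeting the 165 days threshold. (h) is engaged (a current Category C Notice is held), but is displaced by (i): (i) operates against (h): a current Class D Registration is held. (j) would limit (i) — a current Class A Certificate is held — but (k) sets (j) aside: (k) is triggered — a current Standing Waiver is held. Exception (a) does not apply.
Exception (b) does not apply: assessed value is $62,000, short of $71,000.
Exception (c): a written security-exemption finding has been issued; a current Tier 2 Registration is held; the briefing note was obtained under a confidentiality agreement — every condition holds. Turning to paragraph (m): (m) is engaged — a current Tier A Notice is held. So (c) is unavailable.
All of (d)'s requirements are met (the briefing note contains personal medical information; the briefing note names a confidential informant). But: (n) operates against (d): the record's age is 20 years, meeting the 17 years threshold. (o), which would lift (n), is not engaged — the reportable unit count is 87, not under 79. So (d) is unavailable.
Every exception is unavailable, so the rule governs.

Yes — the Marisport Water Board must disclose the briefing note.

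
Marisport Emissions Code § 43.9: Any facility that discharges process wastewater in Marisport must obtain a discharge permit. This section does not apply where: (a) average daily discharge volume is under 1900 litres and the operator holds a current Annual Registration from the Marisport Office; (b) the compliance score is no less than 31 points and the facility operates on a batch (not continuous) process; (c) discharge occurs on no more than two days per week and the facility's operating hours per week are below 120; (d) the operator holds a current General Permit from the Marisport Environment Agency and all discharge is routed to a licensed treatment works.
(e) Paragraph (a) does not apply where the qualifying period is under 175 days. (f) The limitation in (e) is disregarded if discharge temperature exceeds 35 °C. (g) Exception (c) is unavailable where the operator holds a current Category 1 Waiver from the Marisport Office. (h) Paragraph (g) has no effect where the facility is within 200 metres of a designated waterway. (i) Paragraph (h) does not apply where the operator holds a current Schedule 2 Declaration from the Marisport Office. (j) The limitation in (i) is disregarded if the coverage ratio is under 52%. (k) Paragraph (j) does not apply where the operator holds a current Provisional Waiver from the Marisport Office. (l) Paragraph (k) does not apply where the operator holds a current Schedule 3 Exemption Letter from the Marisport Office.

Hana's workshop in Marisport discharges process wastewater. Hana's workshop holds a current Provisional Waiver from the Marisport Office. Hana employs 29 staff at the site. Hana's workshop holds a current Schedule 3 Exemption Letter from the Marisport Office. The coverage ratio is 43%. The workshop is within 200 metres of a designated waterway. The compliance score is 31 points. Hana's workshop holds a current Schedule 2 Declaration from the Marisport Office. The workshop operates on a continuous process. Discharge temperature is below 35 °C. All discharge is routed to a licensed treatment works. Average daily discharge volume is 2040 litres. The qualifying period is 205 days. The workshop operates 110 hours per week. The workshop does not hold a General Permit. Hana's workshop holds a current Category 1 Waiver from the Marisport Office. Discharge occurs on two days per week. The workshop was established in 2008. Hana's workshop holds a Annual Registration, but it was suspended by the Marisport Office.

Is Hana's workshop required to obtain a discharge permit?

Exception (a) fails — average daily discharge volume is 2040 litres, not under 1900 litres.
Exception (b) fails — the facility operates on a continuous process.
All of (c)'s requirements are met (discharge occurs on no more than two days per week; the facility's operating hours per week are 110, below the 120 limit). Considering the limiting provisions: (g) would limit (c) — a current Category 1 Waiver is held — but (h) sets (g) aside: (h) operates against (g): the workshop is within 200 m of a designated waterway. (i) would limit (h) — a current Schedule 2 Declaration is held — but (j) sets (i) aside: (j) is triggered — the coverage ratio is 43%, under the 52% limit. (k) is engaged (a current Provisional Waiver is held), but is displaced by (l): (l) applies — a current Schedule 3 Exemption Letter is held. (c) remains available.
Exception (d) does not apply: no General Permit is held.

No — exception (c) applies; Hana's workshop is not required to obtain a discharge permit.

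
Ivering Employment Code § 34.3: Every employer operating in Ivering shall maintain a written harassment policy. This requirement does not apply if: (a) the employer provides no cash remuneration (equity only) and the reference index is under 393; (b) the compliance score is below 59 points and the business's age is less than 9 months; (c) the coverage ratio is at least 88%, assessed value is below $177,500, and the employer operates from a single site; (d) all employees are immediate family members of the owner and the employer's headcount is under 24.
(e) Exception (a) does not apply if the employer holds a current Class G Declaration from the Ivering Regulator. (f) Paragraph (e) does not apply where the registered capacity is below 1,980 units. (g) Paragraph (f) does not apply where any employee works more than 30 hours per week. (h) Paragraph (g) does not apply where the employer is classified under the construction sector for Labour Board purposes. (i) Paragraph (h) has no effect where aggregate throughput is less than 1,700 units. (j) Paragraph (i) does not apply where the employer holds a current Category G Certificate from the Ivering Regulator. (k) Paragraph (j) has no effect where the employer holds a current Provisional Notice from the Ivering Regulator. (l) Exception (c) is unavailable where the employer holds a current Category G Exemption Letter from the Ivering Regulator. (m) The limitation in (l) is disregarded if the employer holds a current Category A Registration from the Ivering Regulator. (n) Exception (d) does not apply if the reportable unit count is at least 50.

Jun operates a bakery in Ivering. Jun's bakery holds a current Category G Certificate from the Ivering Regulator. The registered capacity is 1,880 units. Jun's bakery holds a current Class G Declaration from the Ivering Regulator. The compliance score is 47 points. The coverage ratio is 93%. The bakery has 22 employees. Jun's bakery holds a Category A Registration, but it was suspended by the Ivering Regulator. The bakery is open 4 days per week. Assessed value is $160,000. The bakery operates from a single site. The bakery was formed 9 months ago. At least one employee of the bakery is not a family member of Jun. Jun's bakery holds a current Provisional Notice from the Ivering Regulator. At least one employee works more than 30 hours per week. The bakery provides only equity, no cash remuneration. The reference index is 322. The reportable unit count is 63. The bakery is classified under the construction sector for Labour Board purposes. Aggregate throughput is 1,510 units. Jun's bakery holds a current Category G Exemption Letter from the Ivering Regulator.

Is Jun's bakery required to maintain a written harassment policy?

Exception (a) is satisfied on its face — remuneration is equity-only; the reference index is 322, under the 393 limit. Turning to paragraphs (e)–(k): (e) applies — a current Class G Declaration is held. (f) would limit (e) — the registered capacity is 1,880 units, below the 1,980 units limit — but (g) sets (f) aside: (g) applies — at least one employee exceeds 30 hours/week. (h) is triggered (the bakery is classified under the construction sector), but is itself disapplied by (i): (i) operates against (h): aggregate throughput is 1,510 units, less than the 1,700 units limit. (j) would limit (i) — a current Category G Certificate is held — but (k) sets (j) aside: (k) applies — a current Provisional Notice is held. So (a) is unavailable.
Exception (b) does not apply: the business's age is 9 months, not less than 9 months.
Exception (c): the coverage ratio is 93%, meeting the 88% threshold; assessed value is $160,000, below the $177,500 limit; the employer operates from a single site — every condition holds. Turning to paragraphs (l)–(m): (l) operates — a current Category G Exemption Letter is held. (m) does not operate here (the Category A Registration is not current), so (l) stands. So (c) is unavailable.
Exception (d) does not apply: at least one employee is not a family member.
Every exception is unavailable, so the rule governs.

Yes — Jun's bakery must maintain a written harassment policy.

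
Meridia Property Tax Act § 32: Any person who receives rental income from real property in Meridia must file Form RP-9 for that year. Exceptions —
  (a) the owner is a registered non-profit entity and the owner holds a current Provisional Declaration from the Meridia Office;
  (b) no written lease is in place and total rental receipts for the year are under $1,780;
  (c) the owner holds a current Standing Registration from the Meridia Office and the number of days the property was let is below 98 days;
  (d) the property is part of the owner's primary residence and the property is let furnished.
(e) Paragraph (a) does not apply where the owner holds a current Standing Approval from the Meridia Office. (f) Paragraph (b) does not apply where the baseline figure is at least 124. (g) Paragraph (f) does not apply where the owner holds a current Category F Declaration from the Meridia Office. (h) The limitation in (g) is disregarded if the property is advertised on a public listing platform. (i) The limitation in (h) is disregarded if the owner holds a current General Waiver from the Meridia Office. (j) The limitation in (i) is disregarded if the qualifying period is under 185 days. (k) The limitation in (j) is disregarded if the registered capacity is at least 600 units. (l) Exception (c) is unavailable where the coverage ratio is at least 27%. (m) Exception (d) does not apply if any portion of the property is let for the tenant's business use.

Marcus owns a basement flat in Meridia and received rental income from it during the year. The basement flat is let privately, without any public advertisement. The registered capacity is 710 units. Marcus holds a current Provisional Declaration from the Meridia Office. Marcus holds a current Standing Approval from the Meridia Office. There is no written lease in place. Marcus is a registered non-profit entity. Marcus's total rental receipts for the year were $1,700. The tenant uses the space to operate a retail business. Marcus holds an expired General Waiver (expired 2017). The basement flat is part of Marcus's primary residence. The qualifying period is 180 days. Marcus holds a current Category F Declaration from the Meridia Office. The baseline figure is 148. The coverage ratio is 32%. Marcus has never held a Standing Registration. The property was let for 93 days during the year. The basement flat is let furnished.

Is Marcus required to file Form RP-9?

No — exception (b) applies; Marcus is not required to file Form RP-9.

All of (a)'s requirements are met (Marcus is a registered non-profit; a current Provisional Declaration is held). However, paragraph (e) must be considered: (e) applies — a current Standing Approval is held. Exception (a) does not apply.
All of (b)'s requirements are met (there is no written lease; total rental receipts for the year are $1,700, under the $1,780 limit). Applying paragraphs (f)–(k): (f) applies (the baseline figure is 148, meeting the 124 threshold), but is overridden by (g): (g) is triggered — a current Category F Declaration is held. (h), which would lift (g), is not triggered — the property is let privately without advertisement. Exception (b) stands.
Exception (c) fails — no current Standing Registration is held.
Exception (d)'s conditions are all satisfied: the basement flat is part of the primary residence; the property is let furnished. But applying paragraph (m): (m) operates against (d): the space is let for business use. (d) is therefore removed.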